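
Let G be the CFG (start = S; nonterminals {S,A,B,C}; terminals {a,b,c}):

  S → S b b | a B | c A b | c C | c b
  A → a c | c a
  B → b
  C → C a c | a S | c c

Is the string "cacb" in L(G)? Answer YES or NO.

CNF form of G:
  S -> S X4 | T0 B | T1 C | T1 T2 | T1 X5
  A -> T0 T1 | T1 T0
  B -> b
  C -> C X3 | T0 S | T1 T1
  T0 -> a
  T1 -> c
  T2 -> b
  X3 -> T0 T1
  X4 -> T2 T2
  X5 -> A T2

Fill CYK table bottom-up:
  T[0,0] 'c' = {T1}  orig:{}
  T[1,1] 'a' = {T0}  orig:{}
  T[2,2] 'c' = {T1}  orig:{}
  T[3,3] 'b' = {B,T2}  orig:{B}
  T[0,1] 'ca' = {A}
  T[1,2] 'ac' = {A,X3}  orig:{A}
  T[2,3] 'cb' = {S}
  T[0,2] 'cac' = ∅
  T[1,3] 'acb' = {C,X5}  orig:{C}
  T[0,3] 'cacb' = {S}

S ∈ T[0,3] ⇒ YES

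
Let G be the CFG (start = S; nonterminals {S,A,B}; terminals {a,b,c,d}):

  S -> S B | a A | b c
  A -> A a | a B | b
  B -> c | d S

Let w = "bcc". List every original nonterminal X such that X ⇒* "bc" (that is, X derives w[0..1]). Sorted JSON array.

Convert to CNF:
  S -> S B | T0 A | T2 T3
  A -> A T0 | T0 B | b
  B -> T1 S | c
  T0 -> a
  T1 -> d
  T2 -> b
  T3 -> c

CYK table (by increasing span) (cells [i..j] with 0 ≤ i ≤ j ≤ 1 only):
  T[0,0] 'b' = {A,T2}  orig:{A}
  T[1,1] 'c' = {B,T3}  orig:{B}
  T[0,1] 'bc' = {S}

Original NTs in T[0,1] deriving "bc": ["S"]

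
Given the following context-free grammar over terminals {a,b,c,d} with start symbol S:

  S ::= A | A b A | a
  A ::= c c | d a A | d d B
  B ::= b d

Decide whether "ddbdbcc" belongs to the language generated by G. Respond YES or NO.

Convert to CNF:
  S -> A X6 | T0 T0 | T1 X7 | T1 X8 | a
  A -> T0 T0 | T1 X4 | T1 X5
  B -> T3 T1
  T0 -> c
  T1 -> d
  T2 -> a
  T3 -> b
  X4 -> T2 A
  X5 -> T1 B
  X6 -> T3 A
  X7 -> T2 A
  X8 -> T1 B

CYK fill:
  T[0,0] 'd' = {T1}  orig:{}
  T[1,1] 'd' = {T1}  orig:{}
  T[2,2] 'b' = {T3}  orig:{}
  T[3,3] 'd' = {T1}  orig:{}
  T[4,4] 'b' = {T3}  orig:{}
  T[5,5] 'c' = {T0}  orig:{}
  T[6,6] 'c' = {T0}  orig:{}
  T[0,1] 'dd' = ∅
  T[1,2] 'db' = ∅
  T[2,3] 'bd' = {B}
  T[3,4] 'db' = ∅
  T[4,5] 'bc' = ∅
  T[5,6] 'cc' = {A,S}
  T[0,2] 'ddb' = ∅
  T[1,3] 'dbd' = {X5,X8}  orig:{}
  T[2,4] 'bdb' = ∅
  T[3,5] 'dbc' = ∅
  T[4,6] 'bcc' = {X6}  orig:{}
  T[0,3] 'ddbd' = {A,S}
  T[1,4] 'dbdb' = ∅
  T[2,5] 'bdbc' = ∅
  T[3,6] 'dbcc' = ∅
  T[0,4] 'ddbdb' = ∅
  T[1,5] 'dbdbc' = ∅
  T[2,6] 'bdbcc' = ∅
  T[0,5] 'ddbdbc' = ∅
  T[1,6] 'dbdbcc' = ∅
  T[0,6] 'ddbdbcc' = {S}

S ∈ T[0,6] ⇒ YES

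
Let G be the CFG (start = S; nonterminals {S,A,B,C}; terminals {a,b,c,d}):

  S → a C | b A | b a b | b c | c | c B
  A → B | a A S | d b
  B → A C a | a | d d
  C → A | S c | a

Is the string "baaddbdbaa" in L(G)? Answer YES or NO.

CNF form of G:
  S -> T0 C | T2 A | T2 T3 | T2 X9 | T3 B | c
  A -> A X4 | T0 X5 | T1 T1 | T1 T2 | a
  B -> A X6 | T1 T1 | a
  C -> A X7 | S T3 | T0 X8 | T1 T1 | T1 T2 | a
  T0 -> a
  T1 -> d
  T2 -> b
  T3 -> c
  X4 -> C T0
  X5 -> A S
  X6 -> C T0
  X7 -> C T0
  X8 -> A S
  X9 -> T0 T2

CYK table (by increasing span):
  [0..0]={T2}  "b"  orig:{}
  [1..1]={A,B,C,T0}  "a"  orig:{A,B,C}
  [2..2]={A,B,C,T0}  "a"  orig:{A,B,C}
  [3..3]={T1}  "d"  orig:{}
  [4..4]={T1}  "d"  orig:{}
  [5..5]={T2}  "b"  orig:{}
  [6..6]={T1}  "d"  orig:{}
  [7..7]={T2}  "b"  orig:{}
  [8..8]={A,B,C,T0}  "a"  orig:{A,B,C}
  [9..9]={A,B,C,T0}  "a"  orig:{A,B,C}
  [0..1]={S}  "ba"
  [1..2]={S,X4,X6,X7}  "aa"  orig:{S}
  [2..3]=∅  "ad"
  [3..4]={A,B,C}  "dd"
  [4..5]={A,C}  "db"
  [5..6]=∅  "bd"
  [6..7]={A,C}  "db"
  [7..8]={S}  "ba"
  [8..9]={S,X4,X6,X7}  "aa"  orig:{S}
  [0..2]=∅  "baa"
  [1..3]=∅  "aad"
  [2..4]={S}  "add"
  [3..5]=∅  "ddb"
  [4..6]=∅  "dbd"
  [5..7]={S}  "bdb"
  [6..8]={X4,X6,X7}  "dba"  orig:{}
  [7..9]=∅  "baa"
  [0..3]=∅  "baad"
  [1..4]={X5,X8}  "aadd"  orig:{}
  [2..5]=∅  "addb"
  [3..6]=∅  "ddbd"
  [4..7]=∅  "dbdb"
  [5..8]=∅  "bdba"
  [6..9]={A,B,C,X5,X8}  "dbaa"  orig:{A,B,C}
  [0..4]=∅  "baadd"
  [1..5]=∅  "aaddb"
  [2..6]=∅  "addbd"
  [3..7]={X5,X8}  "ddbdb"  orig:{}
  [4..8]={A,B,C}  "dbdba"
  [5..9]={S}  "bdbaa"
  [0..5]=∅  "baaddb"
  [1..6]=∅  "aaddbd"
  [2..7]={A,C}  "addbdb"
  [3..8]=∅  "ddbdba"
  [4..9]={X4,X6,X7}  "dbdbaa"  orig:{}
  [0..6]=∅  "baaddbd"
  [1..7]={S}  "aaddbdb"
  [2..8]={X4,X6,X7}  "addbdba"  orig:{}
  [3..9]={X5,X8}  "ddbdbaa"  orig:{}
  [0..7]=∅  "baaddbdb"
  [1..8]={A,B,C}  "aaddbdba"
  [2..9]={A,B,C,X5,X8}  "addbdbaa"  orig:{A,B,C}
  [0..8]={S}  "baaddbdba"
  [1..9]={A,C,S,X4,X6,X7}  "aaddbdbaa"  orig:{A,C,S}
  [0..9]={S}  "baaddbdbaa"

S ∈ T[0,9] ⇒ YES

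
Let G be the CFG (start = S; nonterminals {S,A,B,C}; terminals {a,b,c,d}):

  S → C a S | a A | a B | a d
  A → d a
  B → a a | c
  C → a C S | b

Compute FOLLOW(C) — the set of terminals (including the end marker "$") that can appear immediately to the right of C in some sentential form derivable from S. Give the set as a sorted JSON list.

FIRST iteration:
iter 1:
  A via A→d a: +{d}
  B via B→a a: +{a}
  B via B→c: +{c}
  C via C→a C S: +{a}
  C via C→b: +{b}
  S via S→C a S: +{a,b}
  FIRST[S]={a,b}  FIRST[A]={d}  FIRST[B]={a,c}  FIRST[C]={a,b}
iter 2: done
  FIRST[S]={a,b}  FIRST[A]={d}  FIRST[B]={a,c}  FIRST[C]={a,b}

Compute FOLLOW by fixpoint:
FOLLOW(S) := {$}
[1]
  C→a C S: FOLLOW(C) ⊇ FIRST(S) = {a,b}; new: +{a,b}
  C→a C S: FOLLOW(S) ⊇ FOLLOW(C) ⊇ {a,b}; new: +{a,b}
  S→a A: FOLLOW(A) ⊇ FOLLOW(S) ⊇ {$,a,b}; new: +{$,a,b}
  S→a B: FOLLOW(B) ⊇ FOLLOW(S) ⊇ {$,a,b}; new: +{$,a,b}
  FOLLOW(S)={$,a,b}  FOLLOW(A)={$,a,b}  FOLLOW(B)={$,a,b}  FOLLOW(C)={a,b}
[2] (stable)
  FOLLOW(S)={$,a,b}  FOLLOW(A)={$,a,b}  FOLLOW(B)={$,a,b}  FOLLOW(C)={a,b}

FOLLOW(C) = ["a", "b"]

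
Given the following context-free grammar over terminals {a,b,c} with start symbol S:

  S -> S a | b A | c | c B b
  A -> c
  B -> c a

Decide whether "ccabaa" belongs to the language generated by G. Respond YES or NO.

CNF form of G:
  S -> S T1 | T0 X3 | T2 A | c
  A -> c
  B -> T0 T1
  T0 -> c
  T1 -> a
  T2 -> b
  X3 -> B T2

CYK table (by increasing span):
  cell(0,0) c: {A,S,T0}  orig:{A,S}
  cell(1,1) c: {A,S,T0}  orig:{A,S}
  cell(2,2) a: {T1}  orig:{}
  cell(3,3) b: {T2}  orig:{}
  cell(4,4) a: {T1}  orig:{}
  cell(5,5) a: {T1}  orig:{}
  cell(0,1) cc: ∅
  cell(1,2) ca: {B,S}
  cell(2,3) ab: ∅
  cell(3,4) ba: ∅
  cell(4,5) aa: ∅
  cell(0,2) cca: ∅
  cell(1,3) cab: {X3}  orig:{}
  cell(2,4) aba: ∅
  cell(3,5) baa: ∅
  cell(0,3) ccab: {S}
  cell(1,4) caba: ∅
  cell(2,5) abaa: ∅
  cell(0,4) ccaba: {S}
  cell(1,5) cabaa: ∅
  cell(0,5) ccabaa: {S}

S ∈ T[0,5] ⇒ YES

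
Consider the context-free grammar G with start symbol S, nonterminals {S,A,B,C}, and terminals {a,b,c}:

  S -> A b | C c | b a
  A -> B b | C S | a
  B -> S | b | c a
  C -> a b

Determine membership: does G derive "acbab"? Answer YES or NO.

CNF form of G:
  S -> A T0 | C T1 | T0 T2
  A -> B T0 | C S | a
  B -> A T0 | C T1 | T0 T2 | T1 T2 | b
  C -> T2 T0
  T0 -> b
  T1 -> c
  T2 -> a

CYK table (by increasing span):
  T[0,0] 'a' = {A,T2}  orig:{A}
  T[1,1] 'c' = {T1}  orig:{}
  T[2,2] 'b' = {B,T0}  orig:{B}
  T[3,3] 'a' = {A,T2}  orig:{A}
  T[4,4] 'b' = {B,T0}  orig:{B}
  T[0,1] 'ac' = ∅
  T[1,2] 'cb' = ∅
  T[2,3] 'ba' = {B,S}
  T[3,4] 'ab' = {B,C,S}
  T[0,2] 'acb' = ∅
  T[1,3] 'cba' = ∅
  T[2,4] 'bab' = {A}
  T[0,3] 'acba' = ∅
  T[1,4] 'cbab' = ∅
  T[0,4] 'acbab' = ∅

S ∉ T[0,4] ⇒ NO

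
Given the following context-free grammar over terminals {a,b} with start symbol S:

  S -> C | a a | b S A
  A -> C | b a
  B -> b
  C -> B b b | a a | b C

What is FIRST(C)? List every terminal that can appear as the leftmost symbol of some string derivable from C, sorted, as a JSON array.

FIRST iteration:
iter 1:
  A via A→b a: +{b}
  B via B→b: +{b}
  C via C→B b b: +{b}
  C via C→a a: +{a}
  S via S→C: +{a,b}
  FIRST[S]={a,b}  FIRST[A]={b}  FIRST[B]={b}  FIRST[C]={a,b}
iter 2:
  A via A→C: +{a}
  FIRST[S]={a,b}  FIRST[A]={a,b}  FIRST[B]={b}  FIRST[C]={a,b}
iter 3: — fixpoint
  FIRST[S]={a,b}  FIRST[A]={a,b}  FIRST[B]={b}  FIRST[C]={a,b}

FIRST(C) = ["a", "b"]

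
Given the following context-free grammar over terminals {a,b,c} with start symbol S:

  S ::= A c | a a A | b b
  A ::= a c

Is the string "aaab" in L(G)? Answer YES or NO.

CNF form of G:
  S -> A T1 | T0 X3 | T2 T2
  A -> T0 T1
  T0 -> a
  T1 -> c
  T2 -> b
  X3 -> T0 A

CYK fill:
  cell(0,0) a: {T0}  orig:{}
  cell(1,1) a: {T0}  orig:{}
  cell(2,2) a: {T0}  orig:{}
  cell(3,3) b: {T2}  orig:{}
  cell(0,1) aa: ∅
  cell(1,2) aa: ∅
  cell(2,3) ab: ∅
  cell(0,2) aaa: ∅
  cell(1,3) aab: ∅
  cell(0,3) aaab: ∅

S ∉ T[0,3] ⇒ NO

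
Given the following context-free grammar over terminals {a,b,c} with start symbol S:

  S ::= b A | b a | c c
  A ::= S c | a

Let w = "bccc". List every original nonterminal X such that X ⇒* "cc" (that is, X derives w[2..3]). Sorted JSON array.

CNF form of G:
  S -> T0 T0 | T1 A | T1 T2
  A -> S T0 | a
  T0 -> c
  T1 -> b
  T2 -> a

Fill CYK table bottom-up — only the sub-triangle for w[2..3]:
  [2..2]={T0}  "c"  orig:{}
  [3..3]={T0}  "c"  orig:{}
  [2..3]={S}  "cc"

Original NTs in T[2,3] deriving "cc": ["S"]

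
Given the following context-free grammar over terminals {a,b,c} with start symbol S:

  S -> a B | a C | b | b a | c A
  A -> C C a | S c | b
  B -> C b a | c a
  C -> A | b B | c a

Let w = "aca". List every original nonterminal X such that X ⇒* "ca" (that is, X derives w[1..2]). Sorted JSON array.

CNF form of G:
  S -> T0 B | T0 C | T1 A | T2 T0 | b
  A -> C X3 | S T1 | b
  B -> C X4 | T1 T0
  C -> C X5 | S T1 | T1 T0 | T2 B | b
  T0 -> a
  T1 -> c
  T2 -> b
  X3 -> C T0
  X4 -> T2 T0
  X5 -> C T0

CYK fill — only the sub-triangle for w[1..2]:
  [1..1]={T1}  "c"  orig:{}
  [2..2]={T0}  "a"  orig:{}
  [1..2]={B,C}  "ca"

Original NTs in T[1,2] deriving "ca": ["B", "C"]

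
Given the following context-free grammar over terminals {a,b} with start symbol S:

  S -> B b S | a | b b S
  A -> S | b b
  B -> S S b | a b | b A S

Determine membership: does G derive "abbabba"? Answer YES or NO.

CNF form of G:
  S -> B X6 | T0 X7 | a
  A -> B X2 | T0 T0 | T0 X3 | a
  B -> S X4 | T0 X5 | T1 T0
  T0 -> b
  T1 -> a
  X2 -> T0 S
  X3 -> T0 S
  X4 -> S T0
  X5 -> A S
  X6 -> T0 S
  X7 -> T0 S

CYK fill:
  cell(0,0) a: {A,S,T1}  orig:{A,S}
  cell(1,1) b: {T0}  orig:{}
  cell(2,2) b: {T0}  orig:{}
  cell(3,3) a: {A,S,T1}  orig:{A,S}
  cell(4,4) b: {T0}  orig:{}
  cell(5,5) b: {T0}  orig:{}
  cell(6,6) a: {A,S,T1}  orig:{A,S}
  cell(0,1) ab: {B,X4}  orig:{B}
  cell(1,2) bb: {A}
  cell(2,3) ba: {X2,X3,X6,X7}  orig:{}
  cell(3,4) ab: {B,X4}  orig:{B}
  cell(4,5) bb: {A}
  cell(5,6) ba: {X2,X3,X6,X7}  orig:{}
  cell(0,2) abb: ∅
  cell(1,3) bba: {A,S,X5}  orig:{A,S}
  cell(2,4) bab: ∅
  cell(3,5) abb: ∅
  cell(4,6) bba: {A,S,X5}  orig:{A,S}
  cell(0,3) abba: {A,S,X5}  orig:{A,S}
  cell(1,4) bbab: {X4}  orig:{}
  cell(2,5) babb: ∅
  cell(3,6) abba: {A,S,X5}  orig:{A,S}
  cell(0,4) abbab: {B,X4}  orig:{B}
  cell(1,5) bbabb: ∅
  cell(2,6) babba: {B,X2,X3,X6,X7}  orig:{B}
  cell(0,5) abbabb: ∅
  cell(1,6) bbabba: {A,S,X5}  orig:{A,S}
  cell(0,6) abbabba: {A,S,X5}  orig:{A,S}

S ∈ T[0,6] ⇒ YES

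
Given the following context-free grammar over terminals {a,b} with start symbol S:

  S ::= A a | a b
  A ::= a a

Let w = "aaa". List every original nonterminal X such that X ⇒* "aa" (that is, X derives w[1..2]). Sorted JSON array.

CNF form of G:
  S -> A T0 | T0 T1
  A -> T0 T0
  T0 -> a
  T1 -> b

CYK table (by increasing span), restricted to cells inside w[1..2]:
  [1..1]={T0}  "a"  orig:{}
  [2..2]={T0}  "a"  orig:{}
  [1..2]={A}  "aa"

Original NTs in T[1,2] deriving "aa": ["A"]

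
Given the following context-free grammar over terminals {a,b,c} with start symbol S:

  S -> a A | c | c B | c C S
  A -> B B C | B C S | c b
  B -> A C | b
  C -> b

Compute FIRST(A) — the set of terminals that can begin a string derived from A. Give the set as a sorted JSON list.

FIRST iteration:
round 1:
  A via A→c b: +{c}
  B via B→A C: +{c}
  B via B→b: +{b}
  C via C→b: +{b}
  S via S→a A: +{a}
  S via S→c: +{c}
  FIRST(S)={a,c}  FIRST(A)={c}  FIRST(B)={b,c}  FIRST(C)={b}
round 2:
  A via A→B B C: +{b}
  FIRST(S)={a,c}  FIRST(A)={b,c}  FIRST(B)={b,c}  FIRST(C)={b}
round 3: — fixpoint
  FIRST(S)={a,c}  FIRST(A)={b,c}  FIRST(B)={b,c}  FIRST(C)={b}

FIRST(A) = ["b", "c"]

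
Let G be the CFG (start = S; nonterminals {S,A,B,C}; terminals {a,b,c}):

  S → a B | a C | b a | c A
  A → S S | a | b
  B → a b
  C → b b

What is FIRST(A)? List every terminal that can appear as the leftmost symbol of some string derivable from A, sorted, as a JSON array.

FIRST iteration:
pass 1:
  A via A→a: +{a}
  A via A→b: +{b}
  B via B→a b: +{a}
  C via C→b b: +{b}
  S via S→a B: +{a}
  S via S→b a: +{b}
  S via S→c A: +{c}
  S: {a,b,c}  A: {a,b}  B: {a}  C: {b}
pass 2:
  A via A→S S: +{c}
  S: {a,b,c}  A: {a,b,c}  B: {a}  C: {b}
pass 3: (no change)
  S: {a,b,c}  A: {a,b,c}  B: {a}  C: {b}

FIRST(A) = ["a", "b", "c"]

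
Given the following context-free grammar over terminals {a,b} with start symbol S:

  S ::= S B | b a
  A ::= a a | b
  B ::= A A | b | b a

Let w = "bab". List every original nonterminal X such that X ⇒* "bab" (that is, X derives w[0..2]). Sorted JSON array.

CNF form of G:
  S -> S B | T1 T0
  A -> T0 T0 | b
  B -> A A | T1 T0 | b
  T0 -> a
  T1 -> b

CYK fill (cells [i..j] with 0 ≤ i ≤ j ≤ 2 only):
  [0..0]={A,B,T1}  "b"  orig:{A,B}
  [1..1]={T0}  "a"  orig:{}
  [2..2]={A,B,T1}  "b"  orig:{A,B}
  [0..1]={B,S}  "ba"
  [1..2]=∅  "ab"
  [0..2]={S}  "bab"

Original NTs in T[0,2] deriving "bab": ["S"]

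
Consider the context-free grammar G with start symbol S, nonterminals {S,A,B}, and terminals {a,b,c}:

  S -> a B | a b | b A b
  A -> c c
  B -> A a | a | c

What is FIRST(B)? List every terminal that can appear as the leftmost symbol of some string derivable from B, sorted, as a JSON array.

FIRST iteration:
round 1:
  A via A→c c: +{c}
  B via B→A a: +{c}
  B via B→a: +{a}
  S via S→a B: +{a}
  S via S→b A b: +{b}
  FIRST[S]={a,b}  FIRST[A]={c}  FIRST[B]={a,c}
round 2: — fixpoint
  FIRST[S]={a,b}  FIRST[A]={c}  FIRST[B]={a,c}

FIRST(B) = ["a", "c"]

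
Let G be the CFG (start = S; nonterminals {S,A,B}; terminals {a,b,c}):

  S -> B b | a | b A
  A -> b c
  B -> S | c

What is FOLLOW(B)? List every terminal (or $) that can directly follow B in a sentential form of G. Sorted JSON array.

FIRST sets, iterate to fixpoint:
round 1:
  A via A→b c: +{b}
  B via B→c: +{c}
  S via S→B b: +{c}
  S via S→a: +{a}
  S via S→b A: +{b}
  FIRST[S]={a,b,c}  FIRST[A]={b}  FIRST[B]={c}
round 2:
  B via B→S: +{a,b}
  FIRST[S]={a,b,c}  FIRST[A]={b}  FIRST[B]={a,b,c}
round 3: — fixpoint
  FIRST[S]={a,b,c}  FIRST[A]={b}  FIRST[B]={a,b,c}

Compute FOLLOW by fixpoint:
seed FOLLOW(S) with $
pass 1:
  S→B b: FOLLOW(B) ⊇ FIRST(b) = {b}; new: +{b}
  S→b A: FOLLOW(A) ⊇ FOLLOW(S) ⊇ {$}; new: +{$}
  FOLLOW[S]={$}  FOLLOW[A]={$}  FOLLOW[B]={b}
pass 2:
  B→S: FOLLOW(S) ⊇ FOLLOW(B) ⊇ {b}; new: +{b}
  S→b A: FOLLOW(A) ⊇ FOLLOW(S) ⊇ {$,b}; new: +{b}
  FOLLOW[S]={$,b}  FOLLOW[A]={$,b}  FOLLOW[B]={b}
pass 3: (stable)
  FOLLOW[S]={$,b}  FOLLOW[A]={$,b}  FOLLOW[B]={b}

FOLLOW(B) = ["b"]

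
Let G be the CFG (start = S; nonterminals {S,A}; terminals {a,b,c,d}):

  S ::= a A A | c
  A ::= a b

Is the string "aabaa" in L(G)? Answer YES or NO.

CNF form of G:
  S -> T0 X2 | c
  A -> T0 T1
  T0 -> a
  T1 -> b
  X2 -> A A

CYK fill:
  cell(0,0) a: {T0}  orig:{}
  cell(1,1) a: {T0}  orig:{}
  cell(2,2) b: {T1}  orig:{}
  cell(3,3) a: {T0}  orig:{}
  cell(4,4) a: {T0}  orig:{}
  cell(0,1) aa: ∅
  cell(1,2) ab: {A}
  cell(2,3) ba: ∅
  cell(3,4) aa: ∅
  cell(0,2) aab: ∅
  cell(1,3) aba: ∅
  cell(2,4) baa: ∅
  cell(0,3) aaba: ∅
  cell(1,4) abaa: ∅
  cell(0,4) aabaa: ∅

S ∉ T[0,4] ⇒ NO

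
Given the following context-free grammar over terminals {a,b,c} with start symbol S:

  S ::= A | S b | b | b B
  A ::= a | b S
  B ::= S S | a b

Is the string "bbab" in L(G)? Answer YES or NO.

CNF form of G:
  S -> S T0 | T0 B | T0 S | a | b
  A -> T0 S | a
  B -> S S | T1 T0
  T0 -> b
  T1 -> a

Fill CYK table bottom-up:
  T[0,0] 'b' = {S,T0}  orig:{S}
  T[1,1] 'b' = {S,T0}  orig:{S}
  T[2,2] 'a' = {A,S,T1}  orig:{A,S}
  T[3,3] 'b' = {S,T0}  orig:{S}
  T[0,1] 'bb' = {A,B,S}
  T[1,2] 'ba' = {A,B,S}
  T[2,3] 'ab' = {B,S}
  T[0,2] 'bba' = {A,B,S}
  T[1,3] 'bab' = {A,B,S}
  T[0,3] 'bbab' = {A,B,S}

S ∈ T[0,3] ⇒ YES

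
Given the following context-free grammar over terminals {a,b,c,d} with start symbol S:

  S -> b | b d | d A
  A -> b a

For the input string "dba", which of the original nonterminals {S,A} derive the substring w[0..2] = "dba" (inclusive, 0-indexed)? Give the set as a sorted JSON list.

Convert to CNF:
  S -> T0 T2 | T2 A | b
  A -> T0 T1
  T0 -> b
  T1 -> a
  T2 -> d

CYK fill, restricted to cells inside w[0..2]:
  T[0,0] 'd' = {T2}  orig:{}
  T[1,1] 'b' = {S,T0}  orig:{S}
  T[2,2] 'a' = {T1}  orig:{}
  T[0,1] 'db' = ∅
  T[1,2] 'ba' = {A}
  T[0,2] 'dba' = {S}

Original NTs in T[0,2] deriving "dba": ["S"]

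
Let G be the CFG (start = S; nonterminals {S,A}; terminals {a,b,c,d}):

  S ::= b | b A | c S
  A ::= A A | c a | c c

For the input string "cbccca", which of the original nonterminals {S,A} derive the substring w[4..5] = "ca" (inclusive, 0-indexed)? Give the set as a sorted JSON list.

Convert to CNF:
  S -> T0 S | T2 A | b
  A -> A A | T0 T0 | T0 T1
  T0 -> c
  T1 -> a
  T2 -> b

CYK fill, restricted to cells inside w[4..5]:
  [4..4]={T0}  "c"  orig:{}
  [5..5]={T1}  "a"  orig:{}
  [4..5]={A}  "ca"

Original NTs in T[4,5] deriving "ca": ["A"]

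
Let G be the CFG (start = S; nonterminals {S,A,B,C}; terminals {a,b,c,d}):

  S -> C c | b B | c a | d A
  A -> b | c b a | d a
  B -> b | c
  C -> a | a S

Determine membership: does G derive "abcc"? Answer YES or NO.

CNF form of G:
  S -> C T0 | T0 T2 | T1 B | T3 A
  A -> T0 X4 | T3 T2 | b
  B -> b | c
  C -> T2 S | a
  T0 -> c
  T1 -> b
  T2 -> a
  T3 -> d
  X4 -> T1 T2

Fill CYK table bottom-up:
  cell(0,0) a: {C,T2}  orig:{C}
  cell(1,1) b: {A,B,T1}  orig:{A,B}
  cell(2,2) c: {B,T0}  orig:{B}
  cell(3,3) c: {B,T0}  orig:{B}
  cell(0,1) ab: ∅
  cell(1,2) bc: {S}
  cell(2,3) cc: ∅
  cell(0,2) abc: {C}
  cell(1,3) bcc: ∅
  cell(0,3) abcc: {S}

S ∈ T[0,3] ⇒ YES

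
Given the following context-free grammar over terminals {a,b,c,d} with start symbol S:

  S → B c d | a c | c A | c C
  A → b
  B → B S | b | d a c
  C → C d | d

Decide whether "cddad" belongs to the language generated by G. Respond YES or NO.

CNF form of G:
  S -> B X4 | T1 T2 | T2 A | T2 C
  A -> b
  B -> B S | T0 X3 | b
  C -> C T0 | d
  T0 -> d
  T1 -> a
  T2 -> c
  X3 -> T1 T2
  X4 -> T2 T0

CYK fill:
  T[0,0] 'c' = {T2}  orig:{}
  T[1,1] 'd' = {C,T0}  orig:{C}
  T[2,2] 'd' = {C,T0}  orig:{C}
  T[3,3] 'a' = {T1}  orig:{}
  T[4,4] 'd' = {C,T0}  orig:{C}
  T[0,1] 'cd' = {S,X4}  orig:{S}
  T[1,2] 'dd' = {C}
  T[2,3] 'da' = ∅
  T[3,4] 'ad' = ∅
  T[0,2] 'cdd' = {S}
  T[1,3] 'dda' = ∅
  T[2,4] 'dad' = ∅
  T[0,3] 'cdda' = ∅
  T[1,4] 'ddad' = ∅
  T[0,4] 'cddad' = ∅

S ∉ T[0,4] ⇒ NO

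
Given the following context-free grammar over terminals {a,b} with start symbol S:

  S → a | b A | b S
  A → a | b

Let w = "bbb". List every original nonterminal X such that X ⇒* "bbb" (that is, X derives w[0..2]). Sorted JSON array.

Convert to CNF:
  S -> T0 A | T0 S | a
  A -> a | b
  T0 -> b

CYK table (by increasing span) (cells [i..j] with 0 ≤ i ≤ j ≤ 2 only):
  T[0,0] 'b' = {A,T0}  orig:{A}
  T[1,1] 'b' = {A,T0}  orig:{A}
  T[2,2] 'b' = {A,T0}  orig:{A}
  T[0,1] 'bb' = {S}
  T[1,2] 'bb' = {S}
  T[0,2] 'bbb' = {S}

Original NTs in T[0,2] deriving "bbb": ["S"]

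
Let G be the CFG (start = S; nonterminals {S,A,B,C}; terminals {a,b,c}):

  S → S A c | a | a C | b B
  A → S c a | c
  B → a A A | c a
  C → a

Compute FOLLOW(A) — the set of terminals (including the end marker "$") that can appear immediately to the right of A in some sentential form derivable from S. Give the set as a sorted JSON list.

Compute FIRST by fixpoint:
iter 1:
  A via A→c: +{c}
  B via B→a A A: +{a}
  B via B→c a: +{c}
  C via C→a: +{a}
  S via S→a: +{a}
  S via S→b B: +{b}
  FIRST(S)={a,b}  FIRST(A)={c}  FIRST(B)={a,c}  FIRST(C)={a}
iter 2:
  A via A→S c a: +{a,b}
  FIRST(S)={a,b}  FIRST(A)={a,b,c}  FIRST(B)={a,c}  FIRST(C)={a}
iter 3: (no change)
  FIRST(S)={a,b}  FIRST(A)={a,b,c}  FIRST(B)={a,c}  FIRST(C)={a}

Compute FOLLOW by fixpoint:
FOLLOW(S) := {$}
pass 1:
  A→S c a: FOLLOW(S) ⊇ FIRST(c) = {c}; new: +{c}
  B→a A A: FOLLOW(A) ⊇ FIRST(A) = {a,b,c}; new: +{a,b,c}
  S→S A c: FOLLOW(S) ⊇ FIRST(A) = {a,b,c}; new: +{a,b}
  S→a C: FOLLOW(C) ⊇ FOLLOW(S) ⊇ {$,a,b,c}; new: +{$,a,b,c}
  S→b B: FOLLOW(B) ⊇ FOLLOW(S) ⊇ {$,a,b,c}; new: +{$,a,b,c}
  S: {$,a,b,c}  A: {a,b,c}  B: {$,a,b,c}  C: {$,a,b,c}
pass 2:
  B→a A A: FOLLOW(A) ⊇ FOLLOW(B) ⊇ {$,a,b,c}; new: +{$}
  S: {$,a,b,c}  A: {$,a,b,c}  B: {$,a,b,c}  C: {$,a,b,c}
pass 3: (stable)
  S: {$,a,b,c}  A: {$,a,b,c}  B: {$,a,b,c}  C: {$,a,b,c}

FOLLOW(A) = ["$", "a", "b", "c"]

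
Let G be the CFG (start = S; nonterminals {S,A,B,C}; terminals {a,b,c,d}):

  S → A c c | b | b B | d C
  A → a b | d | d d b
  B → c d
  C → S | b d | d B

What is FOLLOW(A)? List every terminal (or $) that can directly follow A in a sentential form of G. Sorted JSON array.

FIRST sets, iterate to fixpoint:
[1]
  A via A→a b: +{a}
  A via A→d: +{d}
  B via B→c d: +{c}
  C via C→b d: +{b}
  C via C→d B: +{d}
  S via S→A c c: +{a,d}
  S via S→b: +{b}
  FIRST[S]={a,b,d}  FIRST[A]={a,d}  FIRST[B]={c}  FIRST[C]={b,d}
[2]
  C via C→S: +{a}
  FIRST[S]={a,b,d}  FIRST[A]={a,d}  FIRST[B]={c}  FIRST[C]={a,b,d}
[3] — fixpoint
  FIRST[S]={a,b,d}  FIRST[A]={a,d}  FIRST[B]={c}  FIRST[C]={a,b,d}

Compute FOLLOW by fixpoint:
FOLLOW(S) := {$}
round 1:
  S→A c c: FOLLOW(A) ⊇ FIRST(c) = {c}; new: +{c}
  S→b B: FOLLOW(B) ⊇ FOLLOW(S) ⊇ {$}; new: +{$}
  S→d C: FOLLOW(C) ⊇ FOLLOW(S) ⊇ {$}; new: +{$}
  FOLLOW(S)={$}  FOLLOW(A)={c}  FOLLOW(B)={$}  FOLLOW(C)={$}
round 2: — fixpoint
  FOLLOW(S)={$}  FOLLOW(A)={c}  FOLLOW(B)={$}  FOLLOW(C)={$}

FOLLOW(A) = ["c"]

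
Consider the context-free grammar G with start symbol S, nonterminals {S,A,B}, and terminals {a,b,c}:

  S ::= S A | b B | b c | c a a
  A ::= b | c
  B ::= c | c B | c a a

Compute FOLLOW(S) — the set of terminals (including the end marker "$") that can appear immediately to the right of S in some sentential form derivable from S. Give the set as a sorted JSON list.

FIRST sets, iterate to fixpoint:
iter 1:
  A via A→b: +{b}
  A via A→c: +{c}
  B via B→c: +{c}
  S via S→b B: +{b}
  S via S→c a a: +{c}
  FIRST(S)={b,c}  FIRST(A)={b,c}  FIRST(B)={c}
iter 2: done
  FIRST(S)={b,c}  FIRST(A)={b,c}  FIRST(B)={c}

Compute FOLLOW by fixpoint:
FOLLOW(S) := {$}
pass 1:
  S→S A: FOLLOW(S) ⊇ FIRST(A) = {b,c}; new: +{b,c}
  S→S A: FOLLOW(A) ⊇ FOLLOW(S) ⊇ {$,b,c}; new: +{$,b,c}
  S→b B: FOLLOW(B) ⊇ FOLLOW(S) ⊇ {$,b,c}; new: +{$,b,c}
  FOLLOW(S)={$,b,c}  FOLLOW(A)={$,b,c}  FOLLOW(B)={$,b,c}
pass 2: (no change)
  FOLLOW(S)={$,b,c}  FOLLOW(A)={$,b,c}  FOLLOW(B)={$,b,c}

FOLLOW(S) = ["$", "b", "c"]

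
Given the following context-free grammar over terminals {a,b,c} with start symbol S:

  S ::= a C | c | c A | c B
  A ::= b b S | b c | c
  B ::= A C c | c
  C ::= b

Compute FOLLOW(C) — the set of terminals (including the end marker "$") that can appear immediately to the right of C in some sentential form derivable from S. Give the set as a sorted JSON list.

Compute FIRST by fixpoint:
pass 1:
  A via A→b b S: +{b}
  A via A→c: +{c}
  B via B→A C c: +{b,c}
  C via C→b: +{b}
  S via S→a C: +{a}
  S via S→c: +{c}
  FIRST[S]={a,c}  FIRST[A]={b,c}  FIRST[B]={b,c}  FIRST[C]={b}
pass 2: — fixpoint
  FIRST[S]={a,c}  FIRST[A]={b,c}  FIRST[B]={b,c}  FIRST[C]={b}

FOLLOW iteration:
initialize: $ ∈ FOLLOW(S)
pass 1:
  B→A C c: FOLLOW(A) ⊇ FIRST(C) = {b}; new: +{b}
  B→A C c: FOLLOW(C) ⊇ FIRST(c) = {c}; new: +{c}
  S→a C: FOLLOW(C) ⊇ FOLLOW(S) ⊇ {$}; new: +{$}
  S→c A: FOLLOW(A) ⊇ FOLLOW(S) ⊇ {$}; new: +{$}
  S→c B: FOLLOW(B) ⊇ FOLLOW(S) ⊇ {$}; new: +{$}
  FOLLOW[S]={$}  FOLLOW[A]={$,b}  FOLLOW[B]={$}  FOLLOW[C]={$,c}
pass 2:
  A→b b S: FOLLOW(S) ⊇ FOLLOW(A) ⊇ {$,b}; new: +{b}
  S→a C: FOLLOW(C) ⊇ FOLLOW(S) ⊇ {$,b}; new: +{b}
  S→c B: FOLLOW(B) ⊇ FOLLOW(S) ⊇ {$,b}; new: +{b}
  FOLLOW[S]={$,b}  FOLLOW[A]={$,b}  FOLLOW[B]={$,b}  FOLLOW[C]={$,b,c}
pass 3: done
  FOLLOW[S]={$,b}  FOLLOW[A]={$,b}  FOLLOW[B]={$,b}  FOLLOW[C]={$,b,c}

FOLLOW(C) = ["$", "b", "c"]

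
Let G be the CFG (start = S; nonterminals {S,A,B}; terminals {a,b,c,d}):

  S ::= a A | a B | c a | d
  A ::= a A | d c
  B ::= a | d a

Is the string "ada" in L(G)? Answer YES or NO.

Convert to CNF:
  S -> T0 A | T0 B | T2 T0 | d
  A -> T0 A | T1 T2
  B -> T1 T0 | a
  T0 -> a
  T1 -> d
  T2 -> c

CYK table (by increasing span):
  cell(0,0) a: {B,T0}  orig:{B}
  cell(1,1) d: {S,T1}  orig:{S}
  cell(2,2) a: {B,T0}  orig:{B}
  cell(0,1) ad: ∅
  cell(1,2) da: {B}
  cell(0,2) ada: {S}

S ∈ T[0,2] ⇒ YES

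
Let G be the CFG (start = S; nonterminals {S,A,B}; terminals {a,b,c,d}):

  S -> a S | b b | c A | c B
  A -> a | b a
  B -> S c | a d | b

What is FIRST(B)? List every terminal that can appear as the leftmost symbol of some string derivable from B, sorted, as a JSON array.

Compute FIRST by fixpoint:
pass 1:
  A via A→a: +{a}
  A via A→b a: +{b}
  B via B→a d: +{a}
  B via B→b: +{b}
  S via S→a S: +{a}
  S via S→b b: +{b}
  S via S→c A: +{c}
  FIRST(S)={a,b,c}  FIRST(A)={a,b}  FIRST(B)={a,b}
pass 2:
  B via B→S c: +{c}
  FIRST(S)={a,b,c}  FIRST(A)={a,b}  FIRST(B)={a,b,c}
pass 3: done
  FIRST(S)={a,b,c}  FIRST(A)={a,b}  FIRST(B)={a,b,c}

FIRST(B) = ["a", "b", "c"]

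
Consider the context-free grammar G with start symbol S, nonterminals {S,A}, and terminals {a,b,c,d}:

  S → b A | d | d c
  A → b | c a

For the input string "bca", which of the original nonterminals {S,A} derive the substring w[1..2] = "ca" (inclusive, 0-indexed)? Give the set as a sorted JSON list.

CNF form of G:
  S -> T2 A | T3 T0 | d
  A -> T0 T1 | b
  T0 -> c
  T1 -> a
  T2 -> b
  T3 -> d

CYK fill — only the sub-triangle for w[1..2]:
  T[1,1] 'c' = {T0}  orig:{}
  T[2,2] 'a' = {T1}  orig:{}
  T[1,2] 'ca' = {A}

Original NTs in T[1,2] deriving "ca": ["A"]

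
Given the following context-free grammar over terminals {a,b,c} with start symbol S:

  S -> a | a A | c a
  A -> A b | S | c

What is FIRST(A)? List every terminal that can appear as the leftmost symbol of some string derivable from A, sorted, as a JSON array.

Compute FIRST by fixpoint:
iter 1:
  A via A→c: +{c}
  S via S→a: +{a}
  S via S→c a: +{c}
  FIRST(S)={a,c}  FIRST(A)={c}
iter 2:
  A via A→S: +{a}
  FIRST(S)={a,c}  FIRST(A)={a,c}
iter 3: (stable)
  FIRST(S)={a,c}  FIRST(A)={a,c}

FIRST(A) = ["a", "c"]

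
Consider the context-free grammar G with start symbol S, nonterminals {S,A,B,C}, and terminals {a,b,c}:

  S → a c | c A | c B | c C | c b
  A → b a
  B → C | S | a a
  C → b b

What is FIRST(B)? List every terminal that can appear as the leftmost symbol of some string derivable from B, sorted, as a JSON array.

FIRST sets, iterate to fixpoint:
iter 1:
  A via A→b a: +{b}
  B via B→a a: +{a}
  C via C→b b: +{b}
  S via S→a c: +{a}
  S via S→c A: +{c}
  FIRST[S]={a,c}  FIRST[A]={b}  FIRST[B]={a}  FIRST[C]={b}
iter 2:
  B via B→C: +{b}
  B via B→S: +{c}
  FIRST[S]={a,c}  FIRST[A]={b}  FIRST[B]={a,b,c}  FIRST[C]={b}
iter 3: — fixpoint
  FIRST[S]={a,c}  FIRST[A]={b}  FIRST[B]={a,b,c}  FIRST[C]={b}

FIRST(B) = ["a", "b", "c"]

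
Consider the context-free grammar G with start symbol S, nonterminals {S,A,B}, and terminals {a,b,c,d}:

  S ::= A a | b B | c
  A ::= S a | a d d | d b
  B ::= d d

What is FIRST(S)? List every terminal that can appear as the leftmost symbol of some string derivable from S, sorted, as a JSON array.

FIRST iteration:
[1]
  A via A→a d d: +{a}
  A via A→d b: +{d}
  B via B→d d: +{d}
  S via S→A a: +{a,d}
  S via S→b B: +{b}
  S via S→c: +{c}
  FIRST[S]={a,b,c,d}  FIRST[A]={a,d}  FIRST[B]={d}
[2]
  A via A→S a: +{b,c}
  FIRST[S]={a,b,c,d}  FIRST[A]={a,b,c,d}  FIRST[B]={d}
[3] done
  FIRST[S]={a,b,c,d}  FIRST[A]={a,b,c,d}  FIRST[B]={d}

FIRST(S) = ["a", "b", "c", "d"]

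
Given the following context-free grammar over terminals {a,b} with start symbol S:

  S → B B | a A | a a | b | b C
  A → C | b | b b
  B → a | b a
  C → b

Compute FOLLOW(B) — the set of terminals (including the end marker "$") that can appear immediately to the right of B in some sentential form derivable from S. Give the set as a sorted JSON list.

FIRST sets, iterate to fixpoint:
pass 1:
  A via A→b: +{b}
  B via B→a: +{a}
  B via B→b a: +{b}
  C via C→b: +{b}
  S via S→B B: +{a,b}
  S: {a,b}  A: {b}  B: {a,b}  C: {b}
pass 2: (stable)
  S: {a,b}  A: {b}  B: {a,b}  C: {b}

Compute FOLLOW by fixpoint:
seed FOLLOW(S) with $
round 1:
  S→B B: FOLLOW(B) ⊇ FIRST(B) = {a,b}; new: +{a,b}
  S→B B: FOLLOW(B) ⊇ FOLLOW(S) ⊇ {$}; new: +{$}
  S→a A: FOLLOW(A) ⊇ FOLLOW(S) ⊇ {$}; new: +{$}
  S→b C: FOLLOW(C) ⊇ FOLLOW(S) ⊇ {$}; new: +{$}
  S: {$}  A: {$}  B: {$,a,b}  C: {$}
round 2: (no change)
  S: {$}  A: {$}  B: {$,a,b}  C: {$}

FOLLOW(B) = ["$", "a", "b"]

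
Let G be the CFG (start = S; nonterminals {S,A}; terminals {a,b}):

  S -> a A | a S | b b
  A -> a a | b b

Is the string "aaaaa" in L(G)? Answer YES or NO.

CNF form of G:
  S -> T0 A | T0 S | T1 T1
  A -> T0 T0 | T1 T1
  T0 -> a
  T1 -> b

Fill CYK table bottom-up:
  cell(0,0) a: {T0}  orig:{}
  cell(1,1) a: {T0}  orig:{}
  cell(2,2) a: {T0}  orig:{}
  cell(3,3) a: {T0}  orig:{}
  cell(4,4) a: {T0}  orig:{}
  cell(0,1) aa: {A}
  cell(1,2) aa: {A}
  cell(2,3) aa: {A}
  cell(3,4) aa: {A}
  cell(0,2) aaa: {S}
  cell(1,3) aaa: {S}
  cell(2,4) aaa: {S}
  cell(0,3) aaaa: {S}
  cell(1,4) aaaa: {S}
  cell(0,4) aaaaa: {S}

S ∈ T[0,4] ⇒ YES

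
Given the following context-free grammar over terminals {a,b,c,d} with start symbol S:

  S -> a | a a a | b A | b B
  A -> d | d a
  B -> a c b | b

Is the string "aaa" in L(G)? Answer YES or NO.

CNF form of G:
  S -> T1 X5 | T3 A | T3 B | a
  A -> T0 T1 | d
  B -> T1 X4 | b
  T0 -> d
  T1 -> a
  T2 -> c
  T3 -> b
  X4 -> T2 T3
  X5 -> T1 T1

CYK table (by increasing span):
  cell(0,0) a: {S,T1}  orig:{S}
  cell(1,1) a: {S,T1}  orig:{S}
  cell(2,2) a: {S,T1}  orig:{S}
  cell(0,1) aa: {X5}  orig:{}
  cell(1,2) aa: {X5}  orig:{}
  cell(0,2) aaa: {S}

S ∈ T[0,2] ⇒ YES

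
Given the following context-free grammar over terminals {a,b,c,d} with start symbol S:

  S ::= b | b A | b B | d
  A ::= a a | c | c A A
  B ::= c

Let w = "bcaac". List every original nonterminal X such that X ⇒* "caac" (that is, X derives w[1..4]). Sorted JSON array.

Convert to CNF:
  S -> T2 A | T2 B | b | d
  A -> T0 T0 | T1 X3 | c
  B -> c
  T0 -> a
  T1 -> c
  T2 -> b
  X3 -> A A

CYK fill, restricted to cells inside w[1..4]:
  [1..1]={A,B,T1}  "c"  orig:{A,B}
  [2..2]={T0}  "a"  orig:{}
  [3..3]={T0}  "a"  orig:{}
  [4..4]={A,B,T1}  "c"  orig:{A,B}
  [1..2]=∅  "ca"
  [2..3]={A}  "aa"
  [3..4]=∅  "ac"
  [1..3]={X3}  "caa"  orig:{}
  [2..4]={X3}  "aac"  orig:{}
  [1..4]={A}  "caac"

Original NTs in T[1,4] deriving "caac": ["A"]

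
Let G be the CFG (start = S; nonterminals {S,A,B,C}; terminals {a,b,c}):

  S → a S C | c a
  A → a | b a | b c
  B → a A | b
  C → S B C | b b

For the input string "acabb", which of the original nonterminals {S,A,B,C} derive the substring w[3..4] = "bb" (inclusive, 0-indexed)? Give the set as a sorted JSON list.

CNF form of G:
  S -> T1 X4 | T2 T1
  A -> T0 T1 | T0 T2 | a
  B -> T1 A | b
  C -> S X3 | T0 T0
  T0 -> b
  T1 -> a
  T2 -> c
  X3 -> B C
  X4 -> S C

Fill CYK table bottom-up (cells [i..j] with 3 ≤ i ≤ j ≤ 4 only):
  [3..3]={B,T0}  "b"  orig:{B}
  [4..4]={B,T0}  "b"  orig:{B}
  [3..4]={C}  "bb"

Original NTs in T[3,4] deriving "bb": ["C"]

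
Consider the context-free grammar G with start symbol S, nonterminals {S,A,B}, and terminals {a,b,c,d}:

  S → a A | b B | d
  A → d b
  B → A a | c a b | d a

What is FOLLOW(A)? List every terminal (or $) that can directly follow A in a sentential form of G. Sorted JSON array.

FIRST iteration:
round 1:
  A via A→d b: +{d}
  B via B→A a: +{d}
  B via B→c a b: +{c}
  S via S→a A: +{a}
  S via S→b B: +{b}
  S via S→d: +{d}
  FIRST[S]={a,b,d}  FIRST[A]={d}  FIRST[B]={c,d}
round 2: (no change)
  FIRST[S]={a,b,d}  FIRST[A]={d}  FIRST[B]={c,d}

FOLLOW sets:
FOLLOW(S) := {$}
iter 1:
  B→A a: FOLLOW(A) ⊇ FIRST(a) = {a}; new: +{a}
  S→a A: FOLLOW(A) ⊇ FOLLOW(S) ⊇ {$}; new: +{$}
  S→b B: FOLLOW(B) ⊇ FOLLOW(S) ⊇ {$}; new: +{$}
  FOLLOW[S]={$}  FOLLOW[A]={$,a}  FOLLOW[B]={$}
iter 2: (stable)
  FOLLOW[S]={$}  FOLLOW[A]={$,a}  FOLLOW[B]={$}

FOLLOW(A) = ["$", "a"]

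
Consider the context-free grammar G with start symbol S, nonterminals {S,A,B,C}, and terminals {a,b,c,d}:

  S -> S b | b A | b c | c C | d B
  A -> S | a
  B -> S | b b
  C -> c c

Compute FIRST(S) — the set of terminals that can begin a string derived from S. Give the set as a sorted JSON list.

FIRST sets, iterate to fixpoint:
round 1:
  A via A→a: +{a}
  B via B→b b: +{b}
  C via C→c c: +{c}
  S via S→b A: +{b}
  S via S→c C: +{c}
  S via S→d B: +{d}
  FIRST[S]={b,c,d}  FIRST[A]={a}  FIRST[B]={b}  FIRST[C]={c}
round 2:
  A via A→S: +{b,c,d}
  B via B→S: +{c,d}
  FIRST[S]={b,c,d}  FIRST[A]={a,b,c,d}  FIRST[B]={b,c,d}  FIRST[C]={c}
round 3: done
  FIRST[S]={b,c,d}  FIRST[A]={a,b,c,d}  FIRST[B]={b,c,d}  FIRST[C]={c}

FIRST(S) = ["b", "c", "d"]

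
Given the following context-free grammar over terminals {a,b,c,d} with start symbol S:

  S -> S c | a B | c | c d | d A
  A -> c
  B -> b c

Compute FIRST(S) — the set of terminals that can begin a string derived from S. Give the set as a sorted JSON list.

FIRST sets, iterate to fixpoint:
pass 1:
  A via A→c: +{c}
  B via B→b c: +{b}
  S via S→a B: +{a}
  S via S→c: +{c}
  S via S→d A: +{d}
  FIRST[S]={a,c,d}  FIRST[A]={c}  FIRST[B]={b}
pass 2: done
  FIRST[S]={a,c,d}  FIRST[A]={c}  FIRST[B]={b}

FIRST(S) = ["a", "c", "d"]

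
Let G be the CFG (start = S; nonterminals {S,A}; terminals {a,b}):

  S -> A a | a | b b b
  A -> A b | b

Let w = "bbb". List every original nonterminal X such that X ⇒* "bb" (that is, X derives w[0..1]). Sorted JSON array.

Convert to CNF:
  S -> A T1 | T0 X2 | a
  A -> A T0 | b
  T0 -> b
  T1 -> a
  X2 -> T0 T0

Fill CYK table bottom-up — only the sub-triangle for w[0..1]:
  cell(0,0) b: {A,T0}  orig:{A}
  cell(1,1) b: {A,T0}  orig:{A}
  cell(0,1) bb: {A,X2}  orig:{A}

Original NTs in T[0,1] deriving "bb": ["A"]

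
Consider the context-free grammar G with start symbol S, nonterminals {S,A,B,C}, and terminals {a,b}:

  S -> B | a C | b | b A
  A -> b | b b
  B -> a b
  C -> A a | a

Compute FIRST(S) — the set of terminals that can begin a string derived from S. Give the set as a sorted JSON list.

FIRST iteration:
iter 1:
  A via A→b: +{b}
  B via B→a b: +{a}
  C via C→A a: +{b}
  C via C→a: +{a}
  S via S→B: +{a}
  S via S→b: +{b}
  FIRST[S]={a,b}  FIRST[A]={b}  FIRST[B]={a}  FIRST[C]={a,b}
iter 2: done
  FIRST[S]={a,b}  FIRST[A]={b}  FIRST[B]={a}  FIRST[C]={a,b}

FIRST(S) = ["a", "b"]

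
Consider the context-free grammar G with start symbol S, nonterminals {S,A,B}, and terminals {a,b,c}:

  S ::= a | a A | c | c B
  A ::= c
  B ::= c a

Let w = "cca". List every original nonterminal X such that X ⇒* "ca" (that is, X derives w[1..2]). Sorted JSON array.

Convert to CNF:
  S -> T0 B | T1 A | a | c
  A -> c
  B -> T0 T1
  T0 -> c
  T1 -> a

CYK table (by increasing span), restricted to cells inside w[1..2]:
  cell(1,1) c: {A,S,T0}  orig:{A,S}
  cell(2,2) a: {S,T1}  orig:{S}
  cell(1,2) ca: {B}

Original NTs in T[1,2] deriving "ca": ["B"]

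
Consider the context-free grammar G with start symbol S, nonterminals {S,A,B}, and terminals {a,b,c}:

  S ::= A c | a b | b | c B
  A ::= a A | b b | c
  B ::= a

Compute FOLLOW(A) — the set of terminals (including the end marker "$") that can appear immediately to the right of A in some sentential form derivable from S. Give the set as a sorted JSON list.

Compute FIRST by fixpoint:
round 1:
  A via A→a A: +{a}
  A via A→b b: +{b}
  A via A→c: +{c}
  B via B→a: +{a}
  S via S→A c: +{a,b,c}
  FIRST[S]={a,b,c}  FIRST[A]={a,b,c}  FIRST[B]={a}
round 2: done
  FIRST[S]={a,b,c}  FIRST[A]={a,b,c}  FIRST[B]={a}

FOLLOW sets:
initialize: $ ∈ FOLLOW(S)
round 1:
  S→A c: FOLLOW(A) ⊇ FIRST(c) = {c}; new: +{c}
  S→c B: FOLLOW(B) ⊇ FOLLOW(S) ⊇ {$}; new: +{$}
  S: {$}  A: {c}  B: {$}
round 2: (no change)
  S: {$}  A: {c}  B: {$}

FOLLOW(A) = ["c"]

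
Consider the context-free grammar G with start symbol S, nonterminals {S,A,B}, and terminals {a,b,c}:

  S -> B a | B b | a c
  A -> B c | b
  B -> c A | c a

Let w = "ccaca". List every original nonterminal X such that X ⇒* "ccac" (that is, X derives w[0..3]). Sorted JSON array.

CNF form of G:
  S -> B T1 | B T2 | T1 T0
  A -> B T0 | b
  B -> T0 A | T0 T1
  T0 -> c
  T1 -> a
  T2 -> b

CYK fill — only the sub-triangle for w[0..3]:
  T[0,0] 'c' = {T0}  orig:{}
  T[1,1] 'c' = {T0}  orig:{}
  T[2,2] 'a' = {T1}  orig:{}
  T[3,3] 'c' = {T0}  orig:{}
  T[0,1] 'cc' = ∅
  T[1,2] 'ca' = {B}
  T[2,3] 'ac' = {S}
  T[0,2] 'cca' = ∅
  T[1,3] 'cac' = {A}
  T[0,3] 'ccac' = {B}

Original NTs in T[0,3] deriving "ccac": ["B"]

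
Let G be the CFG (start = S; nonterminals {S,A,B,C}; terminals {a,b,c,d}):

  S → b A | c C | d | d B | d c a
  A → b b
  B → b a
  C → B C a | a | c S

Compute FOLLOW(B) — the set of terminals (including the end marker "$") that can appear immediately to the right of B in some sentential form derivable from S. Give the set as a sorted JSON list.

Compute FIRST by fixpoint:
iter 1:
  A via A→b b: +{b}
  B via B→b a: +{b}
  C via C→B C a: +{b}
  C via C→a: +{a}
  C via C→c S: +{c}
  S via S→b A: +{b}
  S via S→c C: +{c}
  S via S→d: +{d}
  FIRST(S)={b,c,d}  FIRST(A)={b}  FIRST(B)={b}  FIRST(C)={a,b,c}
iter 2: done
  FIRST(S)={b,c,d}  FIRST(A)={b}  FIRST(B)={b}  FIRST(C)={a,b,c}

Compute FOLLOW by fixpoint:
seed FOLLOW(S) with $
round 1:
  C→B C a: FOLLOW(B) ⊇ FIRST(C) = {a,b,c}; new: +{a,b,c}
  C→B C a: FOLLOW(C) ⊇ FIRST(a) = {a}; new: +{a}
  C→c S: FOLLOW(S) ⊇ FOLLOW(C) ⊇ {a}; new: +{a}
  S→b A: FOLLOW(A) ⊇ FOLLOW(S) ⊇ {$,a}; new: +{$,a}
  S→c C: FOLLOW(C) ⊇ FOLLOW(S) ⊇ {$,a}; new: +{$}
  S→d B: FOLLOW(B) ⊇ FOLLOW(S) ⊇ {$,a}; new: +{$}
  S: {$,a}  A: {$,a}  B: {$,a,b,c}  C: {$,a}
round 2: (stable)
  S: {$,a}  A: {$,a}  B: {$,a,b,c}  C: {$,a}

FOLLOW(B) = ["$", "a", "b", "c"]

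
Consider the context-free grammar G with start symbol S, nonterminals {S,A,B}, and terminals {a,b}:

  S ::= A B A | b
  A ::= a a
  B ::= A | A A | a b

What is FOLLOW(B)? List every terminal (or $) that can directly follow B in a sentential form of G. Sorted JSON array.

Compute FIRST by fixpoint:
iter 1:
  A via A→a a: +{a}
  B via B→A: +{a}
  S via S→A B A: +{a}
  S via S→b: +{b}
  FIRST(S)={a,b}  FIRST(A)={a}  FIRST(B)={a}
iter 2: (no change)
  FIRST(S)={a,b}  FIRST(A)={a}  FIRST(B)={a}

FOLLOW sets:
FOLLOW(S) := {$}
pass 1:
  B→A A: FOLLOW(A) ⊇ FIRST(A) = {a}; new: +{a}
  S→A B A: FOLLOW(B) ⊇ FIRST(A) = {a}; new: +{a}
  S→A B A: FOLLOW(A) ⊇ FOLLOW(S) ⊇ {$}; new: +{$}
  FOLLOW(S)={$}  FOLLOW(A)={$,a}  FOLLOW(B)={a}
pass 2: done
  FOLLOW(S)={$}  FOLLOW(A)={$,a}  FOLLOW(B)={a}

FOLLOW(B) = ["a"]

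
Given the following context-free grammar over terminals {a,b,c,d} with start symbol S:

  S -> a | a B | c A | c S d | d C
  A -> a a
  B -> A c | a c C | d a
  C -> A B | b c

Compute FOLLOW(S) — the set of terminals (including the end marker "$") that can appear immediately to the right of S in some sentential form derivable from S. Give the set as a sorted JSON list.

FIRST iteration:
[1]
  A via A→a a: +{a}
  B via B→A c: +{a}
  B via B→d a: +{d}
  C via C→A B: +{a}
  C via C→b c: +{b}
  S via S→a: +{a}
  S via S→c A: +{c}
  S via S→d C: +{d}
  S: {a,c,d}  A: {a}  B: {a,d}  C: {a,b}
[2] done
  S: {a,c,d}  A: {a}  B: {a,d}  C: {a,b}

FOLLOW sets:
FOLLOW(S) := {$}
pass 1:
  B→A c: FOLLOW(A) ⊇ FIRST(c) = {c}; new: +{c}
  C→A B: FOLLOW(A) ⊇ FIRST(B) = {a,d}; new: +{a,d}
  S→a B: FOLLOW(B) ⊇ FOLLOW(S) ⊇ {$}; new: +{$}
  S→c A: FOLLOW(A) ⊇ FOLLOW(S) ⊇ {$}; new: +{$}
  S→c S d: FOLLOW(S) ⊇ FIRST(d) = {d}; new: +{d}
  S→d C: FOLLOW(C) ⊇ FOLLOW(S) ⊇ {$,d}; new: +{$,d}
  FOLLOW[S]={$,d}  FOLLOW[A]={$,a,c,d}  FOLLOW[B]={$}  FOLLOW[C]={$,d}
pass 2:
  C→A B: FOLLOW(B) ⊇ FOLLOW(C) ⊇ {$,d}; new: +{d}
  FOLLOW[S]={$,d}  FOLLOW[A]={$,a,c,d}  FOLLOW[B]={$,d}  FOLLOW[C]={$,d}
pass 3: (no change)
  FOLLOW[S]={$,d}  FOLLOW[A]={$,a,c,d}  FOLLOW[B]={$,d}  FOLLOW[C]={$,d}

FOLLOW(S) = ["$", "d"]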